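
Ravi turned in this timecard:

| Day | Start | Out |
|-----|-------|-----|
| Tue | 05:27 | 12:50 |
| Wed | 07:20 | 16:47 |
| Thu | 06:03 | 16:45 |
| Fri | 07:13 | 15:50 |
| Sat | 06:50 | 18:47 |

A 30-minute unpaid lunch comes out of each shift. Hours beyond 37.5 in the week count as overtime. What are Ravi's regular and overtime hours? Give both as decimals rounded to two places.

Tue: 05:27–12:50 = 7 h 23 min; less 30 min break → 6 h 53 min
Wed: 07:20–16:47 = 9 h 27 min; less 30 min break → 8 h 57 min
Thu: 06:03–16:45 = 10 h 42 min; less 30 min break → 10 h 12 min
Fri: 07:13–15:50 = 8 h 37 min; less 30 min break → 8 h 7 min
Sat: 06:50–18:47 = 11 h 57 min; less 30 min break → 11 h 27 min
Total worked: 45 h 36 min = 45.60 h.
Threshold 37.5 h → overtime 8 h 6 min, regular 37 h 30 min.

Regular 37.50 hours, overtime 8.10 hours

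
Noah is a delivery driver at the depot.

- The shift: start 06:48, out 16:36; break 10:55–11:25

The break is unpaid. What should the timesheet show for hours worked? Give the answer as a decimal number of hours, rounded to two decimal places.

The shift: 06:48–16:36 = 9 h 48 min; less 30 min break → 9 h 18 min

9.30 hours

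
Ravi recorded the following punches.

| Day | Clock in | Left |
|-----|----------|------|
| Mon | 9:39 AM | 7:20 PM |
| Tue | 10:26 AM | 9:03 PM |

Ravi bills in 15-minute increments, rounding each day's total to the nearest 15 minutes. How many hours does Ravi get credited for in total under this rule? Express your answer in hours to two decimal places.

20.25 hours

Mon: 9:39 AM–7:20 PM = 9 h 41 min → rounds to 9 h 45 min
Tue: 10:26 AM–9:03 PM = 10 h 37 min → rounds to 10 h 30 min
Total credited: 20 h 15 min.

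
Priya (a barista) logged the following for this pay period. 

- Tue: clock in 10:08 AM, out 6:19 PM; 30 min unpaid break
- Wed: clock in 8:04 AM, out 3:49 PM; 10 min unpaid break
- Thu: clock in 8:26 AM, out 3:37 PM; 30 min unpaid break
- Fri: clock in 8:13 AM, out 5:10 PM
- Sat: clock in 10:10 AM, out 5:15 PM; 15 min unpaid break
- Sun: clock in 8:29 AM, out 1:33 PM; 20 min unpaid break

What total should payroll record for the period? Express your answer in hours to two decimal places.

42.47 hours

Tue: 10:08 AM–6:19 PM = 8 h 11 min; less 30 min break → 7 h 41 min
Wed: 8:04 AM–3:49 PM = 7 h 45 min; less 10 min break → 7 h 35 min
Thu: 8:26 AM–3:37 PM = 7 h 11 min; less 30 min break → 6 h 41 min
Fri: 8:13 AM–5:10 PM = 8 h 57 min
Sat: 10:10 AM–5:15 PM = 7 h 5 min; less 15 min break → 6 h 50 min
Sun: 8:29 AM–1:33 PM = 5 h 4 min; less 20 min break → 4 h 44 min
Total: 7 h 41 min + 7 h 35 min + 6 h 41 min + 8 h 57 min + 6 h 50 min + 4 h 44 min = 42 h 28 min.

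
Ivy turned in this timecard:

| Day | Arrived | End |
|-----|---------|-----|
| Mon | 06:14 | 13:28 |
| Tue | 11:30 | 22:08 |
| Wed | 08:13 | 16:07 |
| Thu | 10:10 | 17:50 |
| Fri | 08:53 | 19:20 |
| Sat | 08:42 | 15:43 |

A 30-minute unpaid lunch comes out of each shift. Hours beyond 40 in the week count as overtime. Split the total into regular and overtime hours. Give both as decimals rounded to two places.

Regular 40.00 hours, overtime 7.90 hours

Mon: 06:14–13:28 = 7 h 14 min; less 30 min break → 6 h 44 min
Tue: 11:30–22:08 = 10 h 38 min; less 30 min break → 10 h 8 min
Wed: 08:13–16:07 = 7 h 54 min; less 30 min break → 7 h 24 min
Thu: 10:10–17:50 = 7 h 40 min; less 30 min break → 7 h 10 min
Fri: 08:53–19:20 = 10 h 27 min; less 30 min break → 9 h 57 min
Sat: 08:42–15:43 = 7 h 1 min; less 30 min break → 6 h 31 min
Total worked: 47 h 54 min = 47.90 h.
Threshold 40 h → overtime 7 h 54 min, regular 40 h 0 min.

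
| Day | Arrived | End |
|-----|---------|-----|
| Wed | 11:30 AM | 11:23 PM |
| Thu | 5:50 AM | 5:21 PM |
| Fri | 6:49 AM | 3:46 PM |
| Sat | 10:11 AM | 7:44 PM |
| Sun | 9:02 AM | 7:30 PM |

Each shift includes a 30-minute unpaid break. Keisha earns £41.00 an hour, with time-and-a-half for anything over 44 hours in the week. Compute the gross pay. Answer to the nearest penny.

£2164.80

Wed: 11:30 AM–11:23 PM = 11 h 53 min; less 30 min break → 11 h 23 min
Thu: 5:50 AM–5:21 PM = 11 h 31 min; less 30 min break → 11 h 1 min
Fri: 6:49 AM–3:46 PM = 8 h 57 min; less 30 min break → 8 h 27 min
Sat: 10:11 AM–7:44 PM = 9 h 33 min; less 30 min break → 9 h 3 min
Sun: 9:02 AM–7:30 PM = 10 h 28 min; less 30 min break → 9 h 58 min
Total worked: 49 h 52 min = 2992 min.
Regular 44 h 0 min = 2640 min at £41.00/h; overtime 5 h 52 min = 352 min at £61.50/h.
Pay = (2640 × £41.00 + 352 × £61.50) ÷ 60 = £2164.80.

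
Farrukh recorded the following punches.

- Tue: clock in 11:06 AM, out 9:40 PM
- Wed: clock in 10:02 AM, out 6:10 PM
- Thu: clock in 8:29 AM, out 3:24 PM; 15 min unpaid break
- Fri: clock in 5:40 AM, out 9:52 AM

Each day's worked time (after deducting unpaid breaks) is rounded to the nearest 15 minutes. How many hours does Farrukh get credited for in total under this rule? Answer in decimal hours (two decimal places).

29.75 hours

Tue: 11:06 AM–9:40 PM = 10 h 34 min → rounds to 10 h 30 min
Wed: 10:02 AM–6:10 PM = 8 h 8 min → rounds to 8 h 15 min
Thu: 8:29 AM–3:24 PM = 6 h 55 min − 15 min = 6 h 40 min → rounds to 6 h 45 min
Fri: 5:40 AM–9:52 AM = 4 h 12 min → rounds to 4 h 15 min
Total credited: 29 h 45 min.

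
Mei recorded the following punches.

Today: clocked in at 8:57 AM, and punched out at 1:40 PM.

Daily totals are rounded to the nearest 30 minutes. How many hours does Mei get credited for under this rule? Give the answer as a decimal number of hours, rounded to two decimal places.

4.50 hours

Today: 8:57 AM–1:40 PM = 4 h 43 min → rounds to 4 h 30 min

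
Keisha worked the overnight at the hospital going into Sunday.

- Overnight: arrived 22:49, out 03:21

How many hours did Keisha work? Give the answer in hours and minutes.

4 h 32 min

Overnight: 22:49 → midnight = 1 h 11 min; midnight → 03:21 = 3 h 21 min; span 4 h 32 min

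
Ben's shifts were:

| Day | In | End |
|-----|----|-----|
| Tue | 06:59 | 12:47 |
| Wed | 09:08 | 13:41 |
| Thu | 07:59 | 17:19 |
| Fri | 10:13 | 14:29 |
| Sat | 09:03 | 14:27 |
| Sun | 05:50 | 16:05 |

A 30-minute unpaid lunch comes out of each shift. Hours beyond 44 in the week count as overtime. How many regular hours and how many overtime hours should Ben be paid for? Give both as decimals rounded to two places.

Regular 36.60 hours, overtime 0.00 hours

Tue: 06:59–12:47 = 5 h 48 min; less 30 min break → 5 h 18 min
Wed: 09:08–13:41 = 4 h 33 min; less 30 min break → 4 h 3 min
Thu: 07:59–17:19 = 9 h 20 min; less 30 min break → 8 h 50 min
Fri: 10:13–14:29 = 4 h 16 min; less 30 min break → 3 h 46 min
Sat: 09:03–14:27 = 5 h 24 min; less 30 min break → 4 h 54 min
Sun: 05:50–16:05 = 10 h 15 min; less 30 min break → 9 h 45 min
Total worked: 36 h 36 min = 36.60 h.
Threshold 44 h → overtime 0 h 0 min, regular 36 h 36 min.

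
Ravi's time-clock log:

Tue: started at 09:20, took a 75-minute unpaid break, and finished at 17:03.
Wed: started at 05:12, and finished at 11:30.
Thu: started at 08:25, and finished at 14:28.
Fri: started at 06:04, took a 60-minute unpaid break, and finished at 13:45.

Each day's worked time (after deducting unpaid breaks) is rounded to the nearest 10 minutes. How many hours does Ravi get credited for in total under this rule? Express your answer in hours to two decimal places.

25.50 hours

Tue: 09:20–17:03 = 7 h 43 min − 75 min = 6 h 28 min → rounds to 6 h 30 min
Wed: 05:12–11:30 = 6 h 18 min → rounds to 6 h 20 min
Thu: 08:25–14:28 = 6 h 3 min → rounds to 6 h 0 min
Fri: 06:04–13:45 = 7 h 41 min − 60 min = 6 h 41 min → rounds to 6 h 40 min
Total credited: 25 h 30 min.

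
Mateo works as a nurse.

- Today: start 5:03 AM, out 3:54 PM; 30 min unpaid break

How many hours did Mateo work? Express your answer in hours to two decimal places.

Today: 5:03 AM–3:54 PM = 10 h 51 min; less 30 min break → 10 h 21 min

10.35 hours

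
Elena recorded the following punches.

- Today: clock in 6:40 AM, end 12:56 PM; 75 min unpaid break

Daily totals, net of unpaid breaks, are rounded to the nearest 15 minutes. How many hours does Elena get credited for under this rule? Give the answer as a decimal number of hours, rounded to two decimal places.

5.00 hours

Today: 6:40 AM–12:56 PM = 6 h 16 min − 75 min = 5 h 1 min → rounds to 5 h 0 min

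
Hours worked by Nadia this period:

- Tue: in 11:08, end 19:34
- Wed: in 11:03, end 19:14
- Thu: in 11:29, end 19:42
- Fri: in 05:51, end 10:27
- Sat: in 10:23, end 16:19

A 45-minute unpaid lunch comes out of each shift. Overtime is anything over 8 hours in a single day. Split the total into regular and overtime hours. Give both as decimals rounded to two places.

Regular 31.62 hours, overtime 0.00 hours

Tue: 11:08–19:34 = 8 h 26 min; less 45 min break → 7 h 41 min
Wed: 11:03–19:14 = 8 h 11 min; less 45 min break → 7 h 26 min
Thu: 11:29–19:42 = 8 h 13 min; less 45 min break → 7 h 28 min
Fri: 05:51–10:27 = 4 h 36 min; less 45 min break → 3 h 51 min
Sat: 10:23–16:19 = 5 h 56 min; less 45 min break → 5 h 11 min
Tue reg 7 h 41 min / OT 0 h 0 min; Wed reg 7 h 26 min / OT 0 h 0 min; Thu reg 7 h 28 min / OT 0 h 0 min; Fri reg 3 h 51 min / OT 0 h 0 min; Sat reg 5 h 11 min / OT 0 h 0 min.
Totals: regular 31 h 37 min, overtime 0 h 0 min.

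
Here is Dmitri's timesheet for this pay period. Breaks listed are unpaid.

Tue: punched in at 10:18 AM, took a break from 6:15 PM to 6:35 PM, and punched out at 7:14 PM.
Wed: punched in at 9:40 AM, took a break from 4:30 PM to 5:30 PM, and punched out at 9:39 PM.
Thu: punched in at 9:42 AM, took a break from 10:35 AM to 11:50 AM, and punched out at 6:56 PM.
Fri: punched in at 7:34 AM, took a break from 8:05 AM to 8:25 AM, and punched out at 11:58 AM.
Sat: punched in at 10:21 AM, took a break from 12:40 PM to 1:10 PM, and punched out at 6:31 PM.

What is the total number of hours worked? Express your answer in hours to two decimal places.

Tue: 10:18 AM–7:14 PM = 8 h 56 min; less 20 min break → 8 h 36 min
Wed: 9:40 AM–9:39 PM = 11 h 59 min; less 60 min break → 10 h 59 min
Thu: 9:42 AM–6:56 PM = 9 h 14 min; less 75 min break → 7 h 59 min
Fri: 7:34 AM–11:58 AM = 4 h 24 min; less 20 min break → 4 h 4 min
Sat: 10:21 AM–6:31 PM = 8 h 10 min; less 30 min break → 7 h 40 min
Total: 8 h 36 min + 10 h 59 min + 7 h 59 min + 4 h 4 min + 7 h 40 min = 39 h 18 min.

39.30 hours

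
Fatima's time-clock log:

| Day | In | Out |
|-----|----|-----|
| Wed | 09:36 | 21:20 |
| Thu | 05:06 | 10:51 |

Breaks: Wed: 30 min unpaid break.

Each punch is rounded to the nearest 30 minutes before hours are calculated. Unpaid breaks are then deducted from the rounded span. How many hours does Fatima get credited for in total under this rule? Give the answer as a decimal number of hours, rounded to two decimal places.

17.50 hours

Wed: in 09:36→09:30, out 21:20→21:30; 12 h 0 min − 30 min = 11 h 30 min
Thu: in 05:06→05:00, out 10:51→11:00; 6 h 0 min
Total credited: 17 h 30 min.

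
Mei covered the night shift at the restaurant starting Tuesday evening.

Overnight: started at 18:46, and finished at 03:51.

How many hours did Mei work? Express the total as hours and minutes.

9 h 5 min

Overnight: 18:46 → midnight = 5 h 14 min; midnight → 03:51 = 3 h 51 min; span 9 h 5 min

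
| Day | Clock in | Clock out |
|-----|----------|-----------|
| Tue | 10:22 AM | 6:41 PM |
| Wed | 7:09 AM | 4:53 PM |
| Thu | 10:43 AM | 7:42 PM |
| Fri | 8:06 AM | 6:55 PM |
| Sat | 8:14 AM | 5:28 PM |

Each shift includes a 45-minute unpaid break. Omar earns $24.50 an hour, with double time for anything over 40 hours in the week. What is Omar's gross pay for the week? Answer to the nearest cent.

Tue: 10:22 AM–6:41 PM = 8 h 19 min; less 45 min break → 7 h 34 min
Wed: 7:09 AM–4:53 PM = 9 h 44 min; less 45 min break → 8 h 59 min
Thu: 10:43 AM–7:42 PM = 8 h 59 min; less 45 min break → 8 h 14 min
Fri: 8:06 AM–6:55 PM = 10 h 49 min; less 45 min break → 10 h 4 min
Sat: 8:14 AM–5:28 PM = 9 h 14 min; less 45 min break → 8 h 29 min
Total worked: 43 h 20 min = 2600 min.
Regular 40 h 0 min = 2400 min at $24.50/h; overtime 3 h 20 min = 200 min at $49.00/h.
Pay = (2400 × $24.50 + 200 × $49.00) ÷ 60 = $1143.33.

$1143.33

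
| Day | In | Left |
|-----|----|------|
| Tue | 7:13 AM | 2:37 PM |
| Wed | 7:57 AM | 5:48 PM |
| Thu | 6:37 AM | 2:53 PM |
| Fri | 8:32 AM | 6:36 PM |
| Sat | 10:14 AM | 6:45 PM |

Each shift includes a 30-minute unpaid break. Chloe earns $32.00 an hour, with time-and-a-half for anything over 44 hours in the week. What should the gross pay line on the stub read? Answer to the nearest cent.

$1331.20

Tue: 7:13 AM–2:37 PM = 7 h 24 min; less 30 min break → 6 h 54 min
Wed: 7:57 AM–5:48 PM = 9 h 51 min; less 30 min break → 9 h 21 min
Thu: 6:37 AM–2:53 PM = 8 h 16 min; less 30 min break → 7 h 46 min
Fri: 8:32 AM–6:36 PM = 10 h 4 min; less 30 min break → 9 h 34 min
Sat: 10:14 AM–6:45 PM = 8 h 31 min; less 30 min break → 8 h 1 min
Total worked: 41 h 36 min = 2496 min.
Regular 41 h 36 min = 2496 min at $32.00/h; overtime 0 h 0 min = 0 min at $48.00/h.
Pay = (2496 × $32.00 + 0 × $48.00) ÷ 60 = $1331.20.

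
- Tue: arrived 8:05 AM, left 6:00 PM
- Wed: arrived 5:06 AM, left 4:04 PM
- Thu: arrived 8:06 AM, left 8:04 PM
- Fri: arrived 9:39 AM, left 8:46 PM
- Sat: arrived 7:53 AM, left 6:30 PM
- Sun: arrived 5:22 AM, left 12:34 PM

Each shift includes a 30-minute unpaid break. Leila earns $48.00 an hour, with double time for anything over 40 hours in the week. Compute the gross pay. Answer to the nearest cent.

$3723.20

Tue: 8:05 AM–6:00 PM = 9 h 55 min; less 30 min break → 9 h 25 min
Wed: 5:06 AM–4:04 PM = 10 h 58 min; less 30 min break → 10 h 28 min
Thu: 8:06 AM–8:04 PM = 11 h 58 min; less 30 min break → 11 h 28 min
Fri: 9:39 AM–8:46 PM = 11 h 7 min; less 30 min break → 10 h 37 min
Sat: 7:53 AM–6:30 PM = 10 h 37 min; less 30 min break → 10 h 7 min
Sun: 5:22 AM–12:34 PM = 7 h 12 min; less 30 min break → 6 h 42 min
Total worked: 58 h 47 min = 3527 min.
Regular 40 h 0 min = 2400 min at $48.00/h; overtime 18 h 47 min = 1127 min at $96.00/h.
Pay = (2400 × $48.00 + 1127 × $96.00) ÷ 60 = $3723.20.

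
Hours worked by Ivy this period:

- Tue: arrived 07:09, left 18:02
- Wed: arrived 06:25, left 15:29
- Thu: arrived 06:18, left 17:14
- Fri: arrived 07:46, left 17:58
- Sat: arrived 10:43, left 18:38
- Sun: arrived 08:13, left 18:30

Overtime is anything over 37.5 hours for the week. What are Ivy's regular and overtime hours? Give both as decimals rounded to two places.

Regular 37.50 hours, overtime 21.78 hours

Tue: 07:09–18:02 = 10 h 53 min
Wed: 06:25–15:29 = 9 h 4 min
Thu: 06:18–17:14 = 10 h 56 min
Fri: 07:46–17:58 = 10 h 12 min
Sat: 10:43–18:38 = 7 h 55 min
Sun: 08:13–18:30 = 10 h 17 min
Total worked: 59 h 17 min = 59.28 h.
Threshold 37.5 h → overtime 21 h 47 min, regular 37 h 30 min.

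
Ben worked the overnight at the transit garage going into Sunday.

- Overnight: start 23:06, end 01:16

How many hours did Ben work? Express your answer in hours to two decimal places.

2.17 hours

Overnight: 23:06 → midnight = 0 h 54 min; midnight → 01:16 = 1 h 16 min; span 2 h 10 min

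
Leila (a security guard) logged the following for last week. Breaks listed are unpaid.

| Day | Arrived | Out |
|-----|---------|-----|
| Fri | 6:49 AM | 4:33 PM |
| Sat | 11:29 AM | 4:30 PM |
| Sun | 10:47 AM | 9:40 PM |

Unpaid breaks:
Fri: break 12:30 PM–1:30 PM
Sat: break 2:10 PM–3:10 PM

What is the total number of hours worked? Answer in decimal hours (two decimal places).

Fri: 6:49 AM–4:33 PM = 9 h 44 min; less 60 min break → 8 h 44 min
Sat: 11:29 AM–4:30 PM = 5 h 1 min; less 60 min break → 4 h 1 min
Sun: 10:47 AM–9:40 PM = 10 h 53 min
Total: 8 h 44 min + 4 h 1 min + 10 h 53 min = 23 h 38 min.

23.63 hours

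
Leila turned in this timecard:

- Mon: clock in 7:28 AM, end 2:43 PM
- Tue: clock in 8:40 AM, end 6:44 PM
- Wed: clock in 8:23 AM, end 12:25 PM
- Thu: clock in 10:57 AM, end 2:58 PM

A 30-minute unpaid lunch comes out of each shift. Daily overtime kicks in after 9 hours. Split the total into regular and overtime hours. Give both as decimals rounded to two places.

Regular 22.80 hours, overtime 0.57 hours

Mon: 7:28 AM–2:43 PM = 7 h 15 min; less 30 min break → 6 h 45 min
Tue: 8:40 AM–6:44 PM = 10 h 4 min; less 30 min break → 9 h 34 min
Wed: 8:23 AM–12:25 PM = 4 h 2 min; less 30 min break → 3 h 32 min
Thu: 10:57 AM–2:58 PM = 4 h 1 min; less 30 min break → 3 h 31 min
Mon reg 6 h 45 min / OT 0 h 0 min; Tue reg 9 h 0 min / OT 0 h 34 min; Wed reg 3 h 32 min / OT 0 h 0 min; Thu reg 3 h 31 min / OT 0 h 0 min.
Totals: regular 22 h 48 min, overtime 0 h 34 min.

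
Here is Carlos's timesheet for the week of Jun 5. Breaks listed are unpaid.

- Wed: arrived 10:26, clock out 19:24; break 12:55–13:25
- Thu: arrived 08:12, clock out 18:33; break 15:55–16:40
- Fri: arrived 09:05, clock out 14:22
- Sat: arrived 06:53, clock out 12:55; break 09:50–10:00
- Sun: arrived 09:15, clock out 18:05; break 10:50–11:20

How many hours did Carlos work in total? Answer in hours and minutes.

Wed: 10:26–19:24 = 8 h 58 min; less 30 min break → 8 h 28 min
Thu: 08:12–18:33 = 10 h 21 min; less 45 min break → 9 h 36 min
Fri: 09:05–14:22 = 5 h 17 min
Sat: 06:53–12:55 = 6 h 2 min; less 10 min break → 5 h 52 min
Sun: 09:15–18:05 = 8 h 50 min; less 30 min break → 8 h 20 min
Total: 8 h 28 min + 9 h 36 min + 5 h 17 min + 5 h 52 min + 8 h 20 min = 37 h 33 min.

37 h 33 min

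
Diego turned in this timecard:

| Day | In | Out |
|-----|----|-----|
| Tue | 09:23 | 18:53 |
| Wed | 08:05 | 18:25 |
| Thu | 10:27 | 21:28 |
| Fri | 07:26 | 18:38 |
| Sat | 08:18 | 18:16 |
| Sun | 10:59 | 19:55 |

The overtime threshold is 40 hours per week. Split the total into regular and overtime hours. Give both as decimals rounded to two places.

Regular 40.00 hours, overtime 20.95 hours

Tue: 09:23–18:53 = 9 h 30 min
Wed: 08:05–18:25 = 10 h 20 min
Thu: 10:27–21:28 = 11 h 1 min
Fri: 07:26–18:38 = 11 h 12 min
Sat: 08:18–18:16 = 9 h 58 min
Sun: 10:59–19:55 = 8 h 56 min
Total worked: 60 h 57 min = 60.95 h.
Threshold 40 h → overtime 20 h 57 min, regular 40 h 0 min.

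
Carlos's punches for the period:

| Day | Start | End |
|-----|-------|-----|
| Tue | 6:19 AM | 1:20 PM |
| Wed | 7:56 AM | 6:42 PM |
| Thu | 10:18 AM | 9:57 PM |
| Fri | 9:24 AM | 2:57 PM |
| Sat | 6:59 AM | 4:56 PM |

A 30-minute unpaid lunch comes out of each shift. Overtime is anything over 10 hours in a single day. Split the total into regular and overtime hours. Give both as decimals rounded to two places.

Tue: 6:19 AM–1:20 PM = 7 h 1 min; less 30 min break → 6 h 31 min
Wed: 7:56 AM–6:42 PM = 10 h 46 min; less 30 min break → 10 h 16 min
Thu: 10:18 AM–9:57 PM = 11 h 39 min; less 30 min break → 11 h 9 min
Fri: 9:24 AM–2:57 PM = 5 h 33 min; less 30 min break → 5 h 3 min
Sat: 6:59 AM–4:56 PM = 9 h 57 min; less 30 min break → 9 h 27 min
Tue reg 6 h 31 min / OT 0 h 0 min; Wed reg 10 h 0 min / OT 0 h 16 min; Thu reg 10 h 0 min / OT 1 h 9 min; Fri reg 5 h 3 min / OT 0 h 0 min; Sat reg 9 h 27 min / OT 0 h 0 min.
Totals: regular 41 h 1 min, overtime 1 h 25 min.

Regular 41.02 hours, overtime 1.42 hours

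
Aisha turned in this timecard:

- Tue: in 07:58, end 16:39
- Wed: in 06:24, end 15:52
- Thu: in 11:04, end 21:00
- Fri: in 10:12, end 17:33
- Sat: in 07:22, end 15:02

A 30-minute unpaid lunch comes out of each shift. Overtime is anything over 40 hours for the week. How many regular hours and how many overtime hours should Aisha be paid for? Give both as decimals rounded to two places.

Regular 40.00 hours, overtime 0.60 hours

Tue: 07:58–16:39 = 8 h 41 min; less 30 min break → 8 h 11 min
Wed: 06:24–15:52 = 9 h 28 min; less 30 min break → 8 h 58 min
Thu: 11:04–21:00 = 9 h 56 min; less 30 min break → 9 h 26 min
Fri: 10:12–17:33 = 7 h 21 min; less 30 min break → 6 h 51 min
Sat: 07:22–15:02 = 7 h 40 min; less 30 min break → 7 h 10 min
Total worked: 40 h 36 min = 40.60 h.
Threshold 40 h → overtime 0 h 36 min, regular 40 h 0 min.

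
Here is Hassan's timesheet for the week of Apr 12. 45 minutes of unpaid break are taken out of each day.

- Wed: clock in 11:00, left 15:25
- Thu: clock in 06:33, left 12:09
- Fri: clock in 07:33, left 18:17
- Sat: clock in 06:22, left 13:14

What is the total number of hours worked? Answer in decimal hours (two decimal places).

Wed: 11:00–15:25 = 4 h 25 min; less 45 min break → 3 h 40 min
Thu: 06:33–12:09 = 5 h 36 min; less 45 min break → 4 h 51 min
Fri: 07:33–18:17 = 10 h 44 min; less 45 min break → 9 h 59 min
Sat: 06:22–13:14 = 6 h 52 min; less 45 min break → 6 h 7 min
Total: 3 h 40 min + 4 h 51 min + 9 h 59 min + 6 h 7 min = 24 h 37 min.

24.62 hours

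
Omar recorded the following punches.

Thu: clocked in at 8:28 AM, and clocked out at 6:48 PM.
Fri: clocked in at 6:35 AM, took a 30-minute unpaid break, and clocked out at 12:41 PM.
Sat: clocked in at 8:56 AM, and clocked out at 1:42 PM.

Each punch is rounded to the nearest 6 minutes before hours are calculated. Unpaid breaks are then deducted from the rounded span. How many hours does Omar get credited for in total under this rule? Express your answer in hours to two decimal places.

Thu: in 8:28 AM→8:30 AM, out 6:48 PM→6:48 PM; 10 h 18 min
Fri: in 6:35 AM→6:36 AM, out 12:41 PM→12:42 PM; 6 h 6 min − 30 min = 5 h 36 min
Sat: in 8:56 AM→8:54 AM, out 1:42 PM→1:42 PM; 4 h 48 min
Total credited: 20 h 42 min.

20.70 hours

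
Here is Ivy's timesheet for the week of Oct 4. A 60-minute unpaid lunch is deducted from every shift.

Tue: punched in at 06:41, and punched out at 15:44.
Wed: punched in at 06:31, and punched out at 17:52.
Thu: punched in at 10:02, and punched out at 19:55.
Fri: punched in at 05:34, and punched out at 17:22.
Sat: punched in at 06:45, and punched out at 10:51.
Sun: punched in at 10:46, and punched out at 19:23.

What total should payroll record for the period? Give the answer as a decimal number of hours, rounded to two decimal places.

Tue: 06:41–15:44 = 9 h 3 min; less 60 min break → 8 h 3 min
Wed: 06:31–17:52 = 11 h 21 min; less 60 min break → 10 h 21 min
Thu: 10:02–19:55 = 9 h 53 min; less 60 min break → 8 h 53 min
Fri: 05:34–17:22 = 11 h 48 min; less 60 min break → 10 h 48 min
Sat: 06:45–10:51 = 4 h 6 min; less 60 min break → 3 h 6 min
Sun: 10:46–19:23 = 8 h 37 min; less 60 min break → 7 h 37 min
Total: 8 h 3 min + 10 h 21 min + 8 h 53 min + 10 h 48 min + 3 h 6 min + 7 h 37 min = 48 h 48 min.

48.80 hours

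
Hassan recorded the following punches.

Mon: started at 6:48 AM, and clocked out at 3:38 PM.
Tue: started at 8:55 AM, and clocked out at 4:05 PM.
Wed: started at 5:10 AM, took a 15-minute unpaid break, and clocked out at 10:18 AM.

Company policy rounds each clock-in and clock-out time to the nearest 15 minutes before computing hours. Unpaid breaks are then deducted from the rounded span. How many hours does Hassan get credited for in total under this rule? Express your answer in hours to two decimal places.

Mon: in 6:48 AM→6:45 AM, out 3:38 PM→3:45 PM; 9 h 0 min
Tue: in 8:55 AM→9:00 AM, out 4:05 PM→4:00 PM; 7 h 0 min
Wed: in 5:10 AM→5:15 AM, out 10:18 AM→10:15 AM; 5 h 0 min − 15 min = 4 h 45 min
Total credited: 20 h 45 min.

20.75 hours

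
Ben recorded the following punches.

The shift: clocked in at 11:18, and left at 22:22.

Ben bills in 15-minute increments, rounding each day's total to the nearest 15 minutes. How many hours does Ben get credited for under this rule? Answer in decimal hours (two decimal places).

The shift: 11:18–22:22 = 11 h 4 min → rounds to 11 h 0 min

11.00 hours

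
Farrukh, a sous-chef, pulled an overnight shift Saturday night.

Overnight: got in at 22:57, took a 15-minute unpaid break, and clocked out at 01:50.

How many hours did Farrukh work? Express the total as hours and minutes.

Overnight: 22:57 → midnight = 1 h 3 min; midnight → 01:50 = 1 h 50 min; span 2 h 53 min; less 15 min break → 2 h 38 min

2 h 38 min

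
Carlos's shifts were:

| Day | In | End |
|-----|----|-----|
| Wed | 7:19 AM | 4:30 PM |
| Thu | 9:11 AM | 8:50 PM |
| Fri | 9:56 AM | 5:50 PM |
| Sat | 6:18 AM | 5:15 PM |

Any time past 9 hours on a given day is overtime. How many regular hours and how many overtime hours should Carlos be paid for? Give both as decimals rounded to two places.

Wed: 7:19 AM–4:30 PM = 9 h 11 min
Thu: 9:11 AM–8:50 PM = 11 h 39 min
Fri: 9:56 AM–5:50 PM = 7 h 54 min
Sat: 6:18 AM–5:15 PM = 10 h 57 min
Wed reg 9 h 0 min / OT 0 h 11 min; Thu reg 9 h 0 min / OT 2 h 39 min; Fri reg 7 h 54 min / OT 0 h 0 min; Sat reg 9 h 0 min / OT 1 h 57 min.
Totals: regular 34 h 54 min, overtime 4 h 47 min.

Regular 34.90 hours, overtime 4.78 hours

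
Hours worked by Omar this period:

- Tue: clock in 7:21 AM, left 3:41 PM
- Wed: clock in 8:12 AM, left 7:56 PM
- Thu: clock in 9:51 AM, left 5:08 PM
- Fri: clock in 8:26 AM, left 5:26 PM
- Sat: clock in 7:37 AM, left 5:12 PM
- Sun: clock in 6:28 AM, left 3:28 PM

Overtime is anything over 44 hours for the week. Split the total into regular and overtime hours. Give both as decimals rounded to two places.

Tue: 7:21 AM–3:41 PM = 8 h 20 min
Wed: 8:12 AM–7:56 PM = 11 h 44 min
Thu: 9:51 AM–5:08 PM = 7 h 17 min
Fri: 8:26 AM–5:26 PM = 9 h 0 min
Sat: 7:37 AM–5:12 PM = 9 h 35 min
Sun: 6:28 AM–3:28 PM = 9 h 0 min
Total worked: 54 h 56 min = 54.93 h.
Threshold 44 h → overtime 10 h 56 min, regular 44 h 0 min.

Regular 44.00 hours, overtime 10.93 hours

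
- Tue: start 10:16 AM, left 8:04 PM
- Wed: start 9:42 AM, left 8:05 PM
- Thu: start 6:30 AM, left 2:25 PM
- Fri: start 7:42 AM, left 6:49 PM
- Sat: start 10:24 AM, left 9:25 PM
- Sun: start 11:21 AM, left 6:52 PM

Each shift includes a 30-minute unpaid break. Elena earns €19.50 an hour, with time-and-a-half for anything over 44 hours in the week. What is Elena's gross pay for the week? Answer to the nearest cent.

Tue: 10:16 AM–8:04 PM = 9 h 48 min; less 30 min break → 9 h 18 min
Wed: 9:42 AM–8:05 PM = 10 h 23 min; less 30 min break → 9 h 53 min
Thu: 6:30 AM–2:25 PM = 7 h 55 min; less 30 min break → 7 h 25 min
Fri: 7:42 AM–6:49 PM = 11 h 7 min; less 30 min break → 10 h 37 min
Sat: 10:24 AM–9:25 PM = 11 h 1 min; less 30 min break → 10 h 31 min
Sun: 11:21 AM–6:52 PM = 7 h 31 min; less 30 min break → 7 h 1 min
Total worked: 54 h 45 min = 3285 min.
Regular 44 h 0 min = 2640 min at €19.50/h; overtime 10 h 45 min = 645 min at €29.25/h.
Pay = (2640 × €19.50 + 645 × €29.25) ÷ 60 = €1172.44.

€1172.44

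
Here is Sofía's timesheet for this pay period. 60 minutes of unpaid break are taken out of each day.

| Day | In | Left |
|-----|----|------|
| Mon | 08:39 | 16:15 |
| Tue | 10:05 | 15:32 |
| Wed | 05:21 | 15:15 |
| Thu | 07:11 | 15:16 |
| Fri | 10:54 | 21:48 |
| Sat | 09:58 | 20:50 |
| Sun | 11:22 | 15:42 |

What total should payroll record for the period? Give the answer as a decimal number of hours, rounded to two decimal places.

50.13 hours

Mon: 08:39–16:15 = 7 h 36 min; less 60 min break → 6 h 36 min
Tue: 10:05–15:32 = 5 h 27 min; less 60 min break → 4 h 27 min
Wed: 05:21–15:15 = 9 h 54 min; less 60 min break → 8 h 54 min
Thu: 07:11–15:16 = 8 h 5 min; less 60 min break → 7 h 5 min
Fri: 10:54–21:48 = 10 h 54 min; less 60 min break → 9 h 54 min
Sat: 09:58–20:50 = 10 h 52 min; less 60 min break → 9 h 52 min
Sun: 11:22–15:42 = 4 h 20 min; less 60 min break → 3 h 20 min
Total: 6 h 36 min + 4 h 27 min + 8 h 54 min + 7 h 5 min + 9 h 54 min + 9 h 52 min + 3 h 20 min = 50 h 8 min.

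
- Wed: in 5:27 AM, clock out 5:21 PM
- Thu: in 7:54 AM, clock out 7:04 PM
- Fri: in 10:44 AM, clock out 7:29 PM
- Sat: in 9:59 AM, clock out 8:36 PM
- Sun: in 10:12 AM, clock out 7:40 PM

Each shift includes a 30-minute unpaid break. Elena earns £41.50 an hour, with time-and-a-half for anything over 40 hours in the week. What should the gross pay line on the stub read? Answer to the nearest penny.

£2245.15

Wed: 5:27 AM–5:21 PM = 11 h 54 min; less 30 min break → 11 h 24 min
Thu: 7:54 AM–7:04 PM = 11 h 10 min; less 30 min break → 10 h 40 min
Fri: 10:44 AM–7:29 PM = 8 h 45 min; less 30 min break → 8 h 15 min
Sat: 9:59 AM–8:36 PM = 10 h 37 min; less 30 min break → 10 h 7 min
Sun: 10:12 AM–7:40 PM = 9 h 28 min; less 30 min break → 8 h 58 min
Total worked: 49 h 24 min = 2964 min.
Regular 40 h 0 min = 2400 min at £41.50/h; overtime 9 h 24 min = 564 min at £62.25/h.
Pay = (2400 × £41.50 + 564 × £62.25) ÷ 60 = £2245.15.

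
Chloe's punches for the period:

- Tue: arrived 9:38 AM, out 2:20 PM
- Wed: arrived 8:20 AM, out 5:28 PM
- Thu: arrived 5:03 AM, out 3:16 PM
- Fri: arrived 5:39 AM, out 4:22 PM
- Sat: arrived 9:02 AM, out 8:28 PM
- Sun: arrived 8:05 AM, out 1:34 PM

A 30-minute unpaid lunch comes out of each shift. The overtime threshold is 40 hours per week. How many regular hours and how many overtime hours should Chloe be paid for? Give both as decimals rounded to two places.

Tue: 9:38 AM–2:20 PM = 4 h 42 min; less 30 min break → 4 h 12 min
Wed: 8:20 AM–5:28 PM = 9 h 8 min; less 30 min break → 8 h 38 min
Thu: 5:03 AM–3:16 PM = 10 h 13 min; less 30 min break → 9 h 43 min
Fri: 5:39 AM–4:22 PM = 10 h 43 min; less 30 min break → 10 h 13 min
Sat: 9:02 AM–8:28 PM = 11 h 26 min; less 30 min break → 10 h 56 min
Sun: 8:05 AM–1:34 PM = 5 h 29 min; less 30 min break → 4 h 59 min
Total worked: 48 h 41 min = 48.68 h.
Threshold 40 h → overtime 8 h 41 min, regular 40 h 0 min.

Regular 40.00 hours, overtime 8.68 hours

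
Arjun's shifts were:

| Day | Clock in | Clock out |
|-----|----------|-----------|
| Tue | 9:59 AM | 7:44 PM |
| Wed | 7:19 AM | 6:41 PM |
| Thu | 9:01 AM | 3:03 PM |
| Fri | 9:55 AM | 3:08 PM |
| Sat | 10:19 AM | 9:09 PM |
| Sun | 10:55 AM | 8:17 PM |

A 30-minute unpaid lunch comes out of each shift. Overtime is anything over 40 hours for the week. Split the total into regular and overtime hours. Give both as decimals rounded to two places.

Tue: 9:59 AM–7:44 PM = 9 h 45 min; less 30 min break → 9 h 15 min
Wed: 7:19 AM–6:41 PM = 11 h 22 min; less 30 min break → 10 h 52 min
Thu: 9:01 AM–3:03 PM = 6 h 2 min; less 30 min break → 5 h 32 min
Fri: 9:55 AM–3:08 PM = 5 h 13 min; less 30 min break → 4 h 43 min
Sat: 10:19 AM–9:09 PM = 10 h 50 min; less 30 min break → 10 h 20 min
Sun: 10:55 AM–8:17 PM = 9 h 22 min; less 30 min break → 8 h 52 min
Total worked: 49 h 34 min = 49.57 h.
Threshold 40 h → overtime 9 h 34 min, regular 40 h 0 min.

Regular 40.00 hours, overtime 9.57 hours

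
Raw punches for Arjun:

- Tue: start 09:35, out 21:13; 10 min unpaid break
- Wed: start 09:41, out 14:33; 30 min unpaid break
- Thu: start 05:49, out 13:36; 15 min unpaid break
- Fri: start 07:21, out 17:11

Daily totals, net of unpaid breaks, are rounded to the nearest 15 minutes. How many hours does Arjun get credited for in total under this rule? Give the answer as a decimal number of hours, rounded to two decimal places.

33.00 hours

Tue: 09:35–21:13 = 11 h 38 min − 10 min = 11 h 28 min → rounds to 11 h 30 min
Wed: 09:41–14:33 = 4 h 52 min − 30 min = 4 h 22 min → rounds to 4 h 15 min
Thu: 05:49–13:36 = 7 h 47 min − 15 min = 7 h 32 min → rounds to 7 h 30 min
Fri: 07:21–17:11 = 9 h 50 min → rounds to 9 h 45 min
Total credited: 33 h 0 min.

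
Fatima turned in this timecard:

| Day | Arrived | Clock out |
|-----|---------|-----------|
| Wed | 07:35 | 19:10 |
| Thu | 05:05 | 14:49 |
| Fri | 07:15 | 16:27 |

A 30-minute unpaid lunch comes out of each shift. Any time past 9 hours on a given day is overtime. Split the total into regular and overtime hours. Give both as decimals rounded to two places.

Regular 26.70 hours, overtime 2.32 hours

Wed: 07:35–19:10 = 11 h 35 min; less 30 min break → 11 h 5 min
Thu: 05:05–14:49 = 9 h 44 min; less 30 min break → 9 h 14 min
Fri: 07:15–16:27 = 9 h 12 min; less 30 min break → 8 h 42 min
Wed reg 9 h 0 min / OT 2 h 5 min; Thu reg 9 h 0 min / OT 0 h 14 min; Fri reg 8 h 42 min / OT 0 h 0 min.
Totals: regular 26 h 42 min, overtime 2 h 19 min.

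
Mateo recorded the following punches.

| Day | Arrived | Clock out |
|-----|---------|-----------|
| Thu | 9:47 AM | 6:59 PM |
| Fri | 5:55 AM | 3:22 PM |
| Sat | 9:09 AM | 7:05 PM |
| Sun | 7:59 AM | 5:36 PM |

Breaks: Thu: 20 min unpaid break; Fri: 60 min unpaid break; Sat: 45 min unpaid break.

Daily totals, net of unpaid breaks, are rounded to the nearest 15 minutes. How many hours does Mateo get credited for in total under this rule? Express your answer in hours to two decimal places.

36.00 hours

Thu: 9:47 AM–6:59 PM = 9 h 12 min − 20 min = 8 h 52 min → rounds to 8 h 45 min
Fri: 5:55 AM–3:22 PM = 9 h 27 min − 60 min = 8 h 27 min → rounds to 8 h 30 min
Sat: 9:09 AM–7:05 PM = 9 h 56 min − 45 min = 9 h 11 min → rounds to 9 h 15 min
Sun: 7:59 AM–5:36 PM = 9 h 37 min → rounds to 9 h 30 min
Total credited: 36 h 0 min.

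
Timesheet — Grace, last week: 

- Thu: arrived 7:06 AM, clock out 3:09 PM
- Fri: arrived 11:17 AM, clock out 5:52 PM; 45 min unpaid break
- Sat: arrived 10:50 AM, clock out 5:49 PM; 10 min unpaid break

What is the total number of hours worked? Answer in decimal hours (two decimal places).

20.70 hours

Thu: 7:06 AM–3:09 PM = 8 h 3 min
Fri: 11:17 AM–5:52 PM = 6 h 35 min; less 45 min break → 5 h 50 min
Sat: 10:50 AM–5:49 PM = 6 h 59 min; less 10 min break → 6 h 49 min
Total: 8 h 3 min + 5 h 50 min + 6 h 49 min = 20 h 42 min.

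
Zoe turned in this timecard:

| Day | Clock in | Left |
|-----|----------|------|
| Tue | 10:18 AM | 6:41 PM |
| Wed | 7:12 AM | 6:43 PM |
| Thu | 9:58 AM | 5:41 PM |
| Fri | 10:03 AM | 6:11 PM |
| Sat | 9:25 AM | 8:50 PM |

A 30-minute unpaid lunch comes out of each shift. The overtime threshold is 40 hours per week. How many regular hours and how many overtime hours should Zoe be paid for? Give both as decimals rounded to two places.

Regular 40.00 hours, overtime 4.67 hours

Tue: 10:18 AM–6:41 PM = 8 h 23 min; less 30 min break → 7 h 53 min
Wed: 7:12 AM–6:43 PM = 11 h 31 min; less 30 min break → 11 h 1 min
Thu: 9:58 AM–5:41 PM = 7 h 43 min; less 30 min break → 7 h 13 min
Fri: 10:03 AM–6:11 PM = 8 h 8 min; less 30 min break → 7 h 38 min
Sat: 9:25 AM–8:50 PM = 11 h 25 min; less 30 min break → 10 h 55 min
Total worked: 44 h 40 min = 44.67 h.
Threshold 40 h → overtime 4 h 40 min, regular 40 h 0 min.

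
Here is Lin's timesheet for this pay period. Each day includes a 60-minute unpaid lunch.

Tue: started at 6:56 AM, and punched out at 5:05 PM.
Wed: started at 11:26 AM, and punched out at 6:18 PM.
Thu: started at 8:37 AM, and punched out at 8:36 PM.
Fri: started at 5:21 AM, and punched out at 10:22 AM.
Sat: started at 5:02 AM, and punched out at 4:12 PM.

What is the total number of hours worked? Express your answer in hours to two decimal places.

Tue: 6:56 AM–5:05 PM = 10 h 9 min; less 60 min break → 9 h 9 min
Wed: 11:26 AM–6:18 PM = 6 h 52 min; less 60 min break → 5 h 52 min
Thu: 8:37 AM–8:36 PM = 11 h 59 min; less 60 min break → 10 h 59 min
Fri: 5:21 AM–10:22 AM = 5 h 1 min; less 60 min break → 4 h 1 min
Sat: 5:02 AM–4:12 PM = 11 h 10 min; less 60 min break → 10 h 10 min
Total: 9 h 9 min + 5 h 52 min + 10 h 59 min + 4 h 1 min + 10 h 10 min = 40 h 11 min.

40.18 hours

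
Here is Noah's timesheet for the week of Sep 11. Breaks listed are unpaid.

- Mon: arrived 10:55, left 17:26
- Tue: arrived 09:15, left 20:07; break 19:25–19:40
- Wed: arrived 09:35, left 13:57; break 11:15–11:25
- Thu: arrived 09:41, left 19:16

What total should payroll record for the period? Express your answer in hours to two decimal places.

Mon: 10:55–17:26 = 6 h 31 min
Tue: 09:15–20:07 = 10 h 52 min; less 15 min break → 10 h 37 min
Wed: 09:35–13:57 = 4 h 22 min; less 10 min break → 4 h 12 min
Thu: 09:41–19:16 = 9 h 35 min
Total: 6 h 31 min + 10 h 37 min + 4 h 12 min + 9 h 35 min = 30 h 55 min.

30.92 hours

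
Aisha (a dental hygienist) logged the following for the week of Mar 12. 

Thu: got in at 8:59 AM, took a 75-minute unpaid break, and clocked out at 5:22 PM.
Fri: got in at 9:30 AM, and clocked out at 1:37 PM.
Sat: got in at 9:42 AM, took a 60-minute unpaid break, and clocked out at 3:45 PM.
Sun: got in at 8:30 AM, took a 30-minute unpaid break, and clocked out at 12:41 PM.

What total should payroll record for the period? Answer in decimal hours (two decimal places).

19.98 hours

Thu: 8:59 AM–5:22 PM = 8 h 23 min; less 75 min break → 7 h 8 min
Fri: 9:30 AM–1:37 PM = 4 h 7 min
Sat: 9:42 AM–3:45 PM = 6 h 3 min; less 60 min break → 5 h 3 min
Sun: 8:30 AM–12:41 PM = 4 h 11 min; less 30 min break → 3 h 41 min
Total: 7 h 8 min + 4 h 7 min + 5 h 3 min + 3 h 41 min = 19 h 59 min.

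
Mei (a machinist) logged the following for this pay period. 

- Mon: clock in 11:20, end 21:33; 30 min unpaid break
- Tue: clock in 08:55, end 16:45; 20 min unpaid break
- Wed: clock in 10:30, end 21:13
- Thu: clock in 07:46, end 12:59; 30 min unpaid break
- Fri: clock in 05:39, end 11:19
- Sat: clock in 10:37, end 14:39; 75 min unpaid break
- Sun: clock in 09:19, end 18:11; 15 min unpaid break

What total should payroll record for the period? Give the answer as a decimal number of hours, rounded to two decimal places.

Mon: 11:20–21:33 = 10 h 13 min; less 30 min break → 9 h 43 min
Tue: 08:55–16:45 = 7 h 50 min; less 20 min break → 7 h 30 min
Wed: 10:30–21:13 = 10 h 43 min
Thu: 07:46–12:59 = 5 h 13 min; less 30 min break → 4 h 43 min
Fri: 05:39–11:19 = 5 h 40 min
Sat: 10:37–14:39 = 4 h 2 min; less 75 min break → 2 h 47 min
Sun: 09:19–18:11 = 8 h 52 min; less 15 min break → 8 h 37 min
Total: 9 h 43 min + 7 h 30 min + 10 h 43 min + 4 h 43 min + 5 h 40 min + 2 h 47 min + 8 h 37 min = 49 h 43 min.

49.72 hours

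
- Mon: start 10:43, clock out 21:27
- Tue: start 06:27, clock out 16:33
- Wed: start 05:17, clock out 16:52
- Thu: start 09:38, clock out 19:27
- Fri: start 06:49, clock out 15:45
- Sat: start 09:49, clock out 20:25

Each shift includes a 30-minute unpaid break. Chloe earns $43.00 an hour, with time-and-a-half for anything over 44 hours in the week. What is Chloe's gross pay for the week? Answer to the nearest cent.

$2844.45

Mon: 10:43–21:27 = 10 h 44 min; less 30 min break → 10 h 14 min
Tue: 06:27–16:33 = 10 h 6 min; less 30 min break → 9 h 36 min
Wed: 05:17–16:52 = 11 h 35 min; less 30 min break → 11 h 5 min
Thu: 09:38–19:27 = 9 h 49 min; less 30 min break → 9 h 19 min
Fri: 06:49–15:45 = 8 h 56 min; less 30 min break → 8 h 26 min
Sat: 09:49–20:25 = 10 h 36 min; less 30 min break → 10 h 6 min
Total worked: 58 h 46 min = 3526 min.
Regular 44 h 0 min = 2640 min at $43.00/h; overtime 14 h 46 min = 886 min at $64.50/h.
Pay = (2640 × $43.00 + 886 × $64.50) ÷ 60 = $2844.45.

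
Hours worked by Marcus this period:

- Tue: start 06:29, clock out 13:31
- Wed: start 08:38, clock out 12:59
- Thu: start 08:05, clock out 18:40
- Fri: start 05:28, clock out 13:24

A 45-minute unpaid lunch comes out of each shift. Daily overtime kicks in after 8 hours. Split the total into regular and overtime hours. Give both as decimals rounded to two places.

Regular 25.07 hours, overtime 1.83 hours

Tue: 06:29–13:31 = 7 h 2 min; less 45 min break → 6 h 17 min
Wed: 08:38–12:59 = 4 h 21 min; less 45 min break → 3 h 36 min
Thu: 08:05–18:40 = 10 h 35 min; less 45 min break → 9 h 50 min
Fri: 05:28–13:24 = 7 h 56 min; less 45 min break → 7 h 11 min
Tue reg 6 h 17 min / OT 0 h 0 min; Wed reg 3 h 36 min / OT 0 h 0 min; Thu reg 8 h 0 min / OT 1 h 50 min; Fri reg 7 h 11 min / OT 0 h 0 min.
Totals: regular 25 h 4 min, overtime 1 h 50 min.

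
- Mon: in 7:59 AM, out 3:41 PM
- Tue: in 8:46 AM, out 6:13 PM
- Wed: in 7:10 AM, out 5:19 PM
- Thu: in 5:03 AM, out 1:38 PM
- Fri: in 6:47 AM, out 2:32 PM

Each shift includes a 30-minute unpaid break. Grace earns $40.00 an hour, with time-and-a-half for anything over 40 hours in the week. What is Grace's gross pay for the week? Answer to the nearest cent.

$1668.00

Mon: 7:59 AM–3:41 PM = 7 h 42 min; less 30 min break → 7 h 12 min
Tue: 8:46 AM–6:13 PM = 9 h 27 min; less 30 min break → 8 h 57 min
Wed: 7:10 AM–5:19 PM = 10 h 9 min; less 30 min break → 9 h 39 min
Thu: 5:03 AM–1:38 PM = 8 h 35 min; less 30 min break → 8 h 5 min
Fri: 6:47 AM–2:32 PM = 7 h 45 min; less 30 min break → 7 h 15 min
Total worked: 41 h 8 min = 2468 min.
Regular 40 h 0 min = 2400 min at $40.00/h; overtime 1 h 8 min = 68 min at $60.00/h.
Pay = (2400 × $40.00 + 68 × $60.00) ÷ 60 = $1668.00.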